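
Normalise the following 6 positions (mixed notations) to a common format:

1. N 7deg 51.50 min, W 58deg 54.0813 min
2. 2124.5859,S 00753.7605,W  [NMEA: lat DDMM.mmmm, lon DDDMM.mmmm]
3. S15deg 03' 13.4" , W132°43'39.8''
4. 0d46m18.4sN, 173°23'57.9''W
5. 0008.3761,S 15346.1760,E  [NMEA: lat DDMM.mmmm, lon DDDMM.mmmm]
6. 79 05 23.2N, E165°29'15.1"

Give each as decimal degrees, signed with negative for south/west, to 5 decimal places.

Point 1:
  Latitude: 51.5′ = 0.858333°; total 7.858333
  N ⇒ keep positive
  λ: 54.0813′ = 0.901355°; total 58.901355
  hemisphere W, so the sign is −
Point 2:
  φ: split at 2 digits → 21° and 24.5859′; 21 + 24.5859/60 = 21.409765
  S → negative
  λ: split at 3 digits → 007° and 53.7605′; 7 + 53.7605/60 = 7.896008
  W → negative
Point 3:
  Latitude: 15° + 3/60 + 13.4/3600 = 15 + 0.050000 + 0.003722 = 15.053722
  hemisphere S, so the sign is −
  Lon: 132 + 43/60 + 39.8/3600 = 132.727722
  W → negative
Point 4:
  Latitude: 0 + 46/60 + 18.4/3600 = 0.771778
  N → positive
  Longitude: 173° + 23/60 + 57.9/3600 = 173 + 0.383333 + 0.016083 = 173.399417
  W ⇒ negate
Point 5:
  φ: degrees = first 2 digits = 0, minutes = 8.3761; 0 + 8.3761/60 = 0.139602
  hemisphere S, so the sign is −
  λ: split at 3 digits → 153° and 46.176′; 153 + 46.176/60 = 153.769600
  E ⇒ keep positive
Point 6:
  Lat: 79 + 5/60 + 23.2/3600 = 79.089778
  N ⇒ keep positive
  Longitude: 165 + 29/60 + 15.1/3600 = 165.487528
  E → positive

1. 7.85833, -58.90136
2. -21.40977, -7.89601
3. -15.05372, -132.72772
4. 0.77178, -173.39942
5. -0.13960, 153.76960
6. 79.08978, 165.48753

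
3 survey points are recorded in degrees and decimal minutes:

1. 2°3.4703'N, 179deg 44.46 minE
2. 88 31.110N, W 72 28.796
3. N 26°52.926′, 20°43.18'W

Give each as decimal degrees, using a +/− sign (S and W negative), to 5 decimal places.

Point 1:
  Latitude: 2 + 3.4703/60 = 2.057838
  N ⇒ keep positive
  Lon: 179 + 44.46/60 = 179.741000
  E → positive
Point 2:
  Latitude: 88 + 31.11/60 = 88.518500
  N ⇒ keep positive
  λ: 28.796′ = 0.479933°; total 72.479933
  W → negative
Point 3:
  Lat: 26 + 52.926/60 = 26.882100
  N → positive
  Longitude: 20 + 43.18/60 = 20.719667
  W → negative

1. 2.05784, 179.74100
2. 88.51850, -72.47993
3. 26.88210, -20.71967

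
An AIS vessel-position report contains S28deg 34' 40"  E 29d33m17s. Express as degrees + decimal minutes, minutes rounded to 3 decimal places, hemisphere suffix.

28° 34.667′ S, 29° 33.283′ E

φ: 34 + 40/60 = 34.66667′
λ: seconds/60 = 0.28333; minutes = 33 + 0.28333 = 33.28333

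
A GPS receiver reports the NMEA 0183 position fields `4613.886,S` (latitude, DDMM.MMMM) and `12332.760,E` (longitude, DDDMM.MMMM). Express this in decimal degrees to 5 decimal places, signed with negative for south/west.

-46.23143, 123.54600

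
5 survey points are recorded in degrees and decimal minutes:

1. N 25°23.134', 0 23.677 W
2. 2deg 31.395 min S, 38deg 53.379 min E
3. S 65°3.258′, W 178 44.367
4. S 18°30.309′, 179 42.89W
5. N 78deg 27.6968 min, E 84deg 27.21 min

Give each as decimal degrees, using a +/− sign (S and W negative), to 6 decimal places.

1. 25.385567, -0.394617
2. -2.523250, 38.889650
3. -65.054300, -178.739450
4. -18.505150, -179.714833
5. 78.461613, 84.453500

Point 1:
  Lat: 25 + 23.134/60 = 25.3855667
  N ⇒ keep positive
  λ: 0 + 23.677/60 = 0.3946167
  W → negative
Point 2:
  Latitude: 31.395′ = 0.523250°; total 2.5232500
  hemisphere S, so the sign is −
  λ: 38 + 53.379/60 = 38.8896500
  E → positive
Point 3:
  φ: 3.258′ = 0.054300°; total 65.0543000
  hemisphere S, so the sign is −
  Longitude: 178 + 44.367/60 = 178.7394500
  W → negative
Point 4:
  Latitude: 30.309′ = 0.505150°; total 18.5051500
  hemisphere S, so the sign is −
  Longitude: 179 + 42.89/60 = 179.7148333
  W ⇒ negate
Point 5:
  φ: 27.6968′ = 0.461613°; total 78.4616133
  N ⇒ keep positive
  Longitude: 84 + 27.21/60 = 84.4535000
  E → positive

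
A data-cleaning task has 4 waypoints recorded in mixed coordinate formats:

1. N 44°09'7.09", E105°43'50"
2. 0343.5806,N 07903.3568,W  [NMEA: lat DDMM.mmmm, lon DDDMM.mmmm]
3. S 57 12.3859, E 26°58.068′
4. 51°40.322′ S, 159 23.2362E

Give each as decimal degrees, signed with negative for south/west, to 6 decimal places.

Point 1:
  φ: 44° + 9/60 + 7.09/3600 = 44 + 0.150000 + 0.001969 = 44.1519694
  N ⇒ keep positive
  Longitude: 43′ + 50″ = 43.83333′; 105 + 43.83333/60 = 105.7305556
  E → positive
Point 2:
  Lat: degrees = first 2 digits = 3, minutes = 43.5806; 3 + 43.5806/60 = 3.7263433
  N → positive
  Lon: split at 3 digits → 079° and 3.3568′; 79 + 3.3568/60 = 79.0559467
  hemisphere W, so the sign is −
Point 3:
  φ: 12.3859′ = 0.206432°; total 57.2064317
  hemisphere S, so the sign is −
  λ: 26 + 58.068/60 = 26.9678000
  E → positive
Point 4:
  Lat: 51 + 40.322/60 = 51.6720333
  S → negative
  Lon: 23.2362′ = 0.387270°; total 159.3872700
  E → positive

1. 44.151969, 105.730556
2. 3.726343, -79.055947
3. -57.206432, 26.967800
4. -51.672033, 159.387270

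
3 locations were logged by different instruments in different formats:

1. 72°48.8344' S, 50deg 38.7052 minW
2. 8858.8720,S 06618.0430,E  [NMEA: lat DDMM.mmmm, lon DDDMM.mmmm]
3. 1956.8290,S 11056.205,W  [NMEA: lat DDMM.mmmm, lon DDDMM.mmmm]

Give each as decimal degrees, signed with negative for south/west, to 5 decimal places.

1. -72.81391, -50.64509
2. -88.98120, 66.30072
3. -19.94715, -110.93675

Point 1:
  φ: 48.8344′ = 0.813907°; total 72.813907
  hemisphere S, so the sign is −
  Lon: 38.7052′ = 0.645087°; total 50.645087
  W → negative
Point 2:
  Latitude: degrees = first 2 digits = 88, minutes = 58.872; 88 + 58.872/60 = 88.981200
  hemisphere S, so the sign is −
  Longitude: split at 3 digits → 066° and 18.043′; 66 + 18.043/60 = 66.300717
  E ⇒ keep positive
Point 3:
  Lat: degrees = first 2 digits = 19, minutes = 56.829; 19 + 56.829/60 = 19.947150
  S → negative
  λ: degrees = first 3 digits = 110, minutes = 56.205; 110 + 56.205/60 = 110.936750
  hemisphere W, so the sign is −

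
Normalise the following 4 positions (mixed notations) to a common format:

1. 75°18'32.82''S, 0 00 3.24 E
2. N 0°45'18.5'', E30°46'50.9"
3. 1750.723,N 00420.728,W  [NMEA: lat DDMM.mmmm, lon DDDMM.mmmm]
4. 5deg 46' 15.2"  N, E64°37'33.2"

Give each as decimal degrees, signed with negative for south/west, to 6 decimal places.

1. -75.309117, 0.000900
2. 0.755139, 30.780806
3. 17.845383, -4.345467
4. 5.770889, 64.625889

Point 1:
  φ: 75° + 18/60 + 32.82/3600 = 75 + 0.300000 + 0.009117 = 75.3091167
  S ⇒ negate
  Longitude: 0° + 0/60 + 3.24/3600 = 0 + 0.000000 + 0.000900 = 0.0009000
  E → positive
Point 2:
  φ: 0° + 45/60 + 18.5/3600 = 0 + 0.750000 + 0.005139 = 0.7551389
  N → positive
  λ: 30 + 46/60 + 50.9/3600 = 30.7808056
  E ⇒ keep positive
Point 3:
  φ: split at 2 digits → 17° and 50.723′; 17 + 50.723/60 = 17.8453833
  N ⇒ keep positive
  Longitude: degrees = first 3 digits = 4, minutes = 20.728; 4 + 20.728/60 = 4.3454667
  hemisphere W, so the sign is −
Point 4:
  Latitude: 5° + 46/60 + 15.2/3600 = 5 + 0.766667 + 0.004222 = 5.7708889
  N ⇒ keep positive
  Longitude: 37′ + 33.2″ = 37.55333′; 64 + 37.55333/60 = 64.6258889
  E ⇒ keep positive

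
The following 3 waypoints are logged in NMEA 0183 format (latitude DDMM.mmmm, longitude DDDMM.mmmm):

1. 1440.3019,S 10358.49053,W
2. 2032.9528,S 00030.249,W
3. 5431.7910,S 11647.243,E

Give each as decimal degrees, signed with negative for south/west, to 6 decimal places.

Point 1:
  φ: split at 2 digits → 14° and 40.3019′; 14 + 40.3019/60 = 14.6716983
  hemisphere S, so the sign is −
  λ: split at 3 digits → 103° and 58.49053′; 103 + 58.49053/60 = 103.9748422
  hemisphere W, so the sign is −
Point 2:
  Latitude: split at 2 digits → 20° and 32.9528′; 20 + 32.9528/60 = 20.5492133
  S → negative
  Lon: degrees = first 3 digits = 0, minutes = 30.249; 0 + 30.249/60 = 0.5041500
  W → negative
Point 3:
  φ: split at 2 digits → 54° and 31.791′; 54 + 31.791/60 = 54.5298500
  hemisphere S, so the sign is −
  Lon: split at 3 digits → 116° and 47.243′; 116 + 47.243/60 = 116.7873833
  E → positive

1. -14.671698, -103.974842
2. -20.549213, -0.504150
3. -54.529850, 116.787383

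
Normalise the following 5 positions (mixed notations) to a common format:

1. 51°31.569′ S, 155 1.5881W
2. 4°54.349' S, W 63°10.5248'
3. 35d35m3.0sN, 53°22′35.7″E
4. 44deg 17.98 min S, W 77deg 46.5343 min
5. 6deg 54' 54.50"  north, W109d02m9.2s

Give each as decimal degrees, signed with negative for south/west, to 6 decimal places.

Point 1:
  Lat: 51 + 31.569/60 = 51.5261500
  hemisphere S, so the sign is −
  Longitude: 155 + 1.5881/60 = 155.0264683
  hemisphere W, so the sign is −
Point 2:
  Lat: 54.349′ = 0.905817°; total 4.9058167
  hemisphere S, so the sign is −
  λ: 63 + 10.5248/60 = 63.1754133
  W → negative
Point 3:
  φ: 35° + 35/60 + 3/3600 = 35 + 0.583333 + 0.000833 = 35.5841667
  N → positive
  λ: 53 + 22/60 + 35.7/3600 = 53.3765833
  E → positive
Point 4:
  Lat: 17.98′ = 0.299667°; total 44.2996667
  hemisphere S, so the sign is −
  Lon: 77 + 46.5343/60 = 77.7755717
  W ⇒ negate
Point 5:
  Latitude: 54′ + 54.5″ = 54.90833′; 6 + 54.90833/60 = 6.9151389
  N ⇒ keep positive
  λ: 109° + 2/60 + 9.2/3600 = 109 + 0.033333 + 0.002556 = 109.0358889
  W → negative

1. -51.526150, -155.026468
2. -4.905817, -63.175413
3. 35.584167, 53.376583
4. -44.299667, -77.775572
5. 6.915139, -109.035889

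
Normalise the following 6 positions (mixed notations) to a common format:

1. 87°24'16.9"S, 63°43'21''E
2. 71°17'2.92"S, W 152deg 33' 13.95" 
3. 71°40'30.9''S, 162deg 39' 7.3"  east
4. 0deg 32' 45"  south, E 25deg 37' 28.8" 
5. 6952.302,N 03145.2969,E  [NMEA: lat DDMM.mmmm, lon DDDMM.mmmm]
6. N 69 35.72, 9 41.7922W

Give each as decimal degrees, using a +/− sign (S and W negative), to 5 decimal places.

1. -87.40469, 63.72250
2. -71.28414, -152.55388
3. -71.67525, 162.65203
4. -0.54583, 25.62467
5. 69.87170, 31.75495
6. 69.59533, -9.69654

Point 1:
  φ: 87° + 24/60 + 16.9/3600 = 87 + 0.400000 + 0.004694 = 87.404694
  S ⇒ negate
  Lon: 43′ + 21″ = 43.35000′; 63 + 43.35000/60 = 63.722500
  E → positive
Point 2:
  Lat: 17′ + 2.92″ = 17.04867′; 71 + 17.04867/60 = 71.284144
  hemisphere S, so the sign is −
  λ: 152° + 33/60 + 13.95/3600 = 152 + 0.550000 + 0.003875 = 152.553875
  W → negative
Point 3:
  φ: 71 + 40/60 + 30.9/3600 = 71.675250
  S → negative
  Longitude: 162 + 39/60 + 7.3/3600 = 162.652028
  E → positive
Point 4:
  Latitude: 0° + 32/60 + 45/3600 = 0 + 0.533333 + 0.012500 = 0.545833
  hemisphere S, so the sign is −
  Lon: 37′ + 28.8″ = 37.48000′; 25 + 37.48000/60 = 25.624667
  E ⇒ keep positive
Point 5:
  Lat: degrees = first 2 digits = 69, minutes = 52.302; 69 + 52.302/60 = 69.871700
  N → positive
  λ: degrees = first 3 digits = 31, minutes = 45.2969; 31 + 45.2969/60 = 31.754948
  E → positive
Point 6:
  Lat: 69 + 35.72/60 = 69.595333
  N → positive
  Longitude: 9 + 41.7922/60 = 9.696537
  W ⇒ negate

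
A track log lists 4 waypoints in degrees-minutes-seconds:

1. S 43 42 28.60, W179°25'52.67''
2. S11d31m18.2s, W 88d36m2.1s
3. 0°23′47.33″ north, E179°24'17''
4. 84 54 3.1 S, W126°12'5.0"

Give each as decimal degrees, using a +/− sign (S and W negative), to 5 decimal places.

Point 1:
  Lat: 43° + 42/60 + 28.6/3600 = 43 + 0.700000 + 0.007944 = 43.707944
  S ⇒ negate
  λ: 179° + 25/60 + 52.67/3600 = 179 + 0.416667 + 0.014631 = 179.431297
  W ⇒ negate
Point 2:
  φ: 11 + 31/60 + 18.2/3600 = 11.521722
  hemisphere S, so the sign is −
  Lon: 36′ + 2.1″ = 36.03500′; 88 + 36.03500/60 = 88.600583
  W → negative
Point 3:
  Lat: 23′ + 47.33″ = 23.78883′; 0 + 23.78883/60 = 0.396481
  N ⇒ keep positive
  λ: 179 + 24/60 + 17/3600 = 179.404722
  E ⇒ keep positive
Point 4:
  Latitude: 84° + 54/60 + 3.1/3600 = 84 + 0.900000 + 0.000861 = 84.900861
  S ⇒ negate
  λ: 126° + 12/60 + 5/3600 = 126 + 0.200000 + 0.001389 = 126.201389
  W ⇒ negate

1. -43.70794, -179.43130
2. -11.52172, -88.60058
3. 0.39648, 179.40472
4. -84.90086, -126.20139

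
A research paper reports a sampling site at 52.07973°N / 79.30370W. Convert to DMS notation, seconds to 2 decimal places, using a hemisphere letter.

52°04′47.03″ N, 79°18′13.32″ W

Lat: 0.079730 × 60 = 4.78380′ → 4′, remainder × 60 = 47.0280″
Longitude: whole degrees 79; 18.22200′ → 18′ and 13.3200″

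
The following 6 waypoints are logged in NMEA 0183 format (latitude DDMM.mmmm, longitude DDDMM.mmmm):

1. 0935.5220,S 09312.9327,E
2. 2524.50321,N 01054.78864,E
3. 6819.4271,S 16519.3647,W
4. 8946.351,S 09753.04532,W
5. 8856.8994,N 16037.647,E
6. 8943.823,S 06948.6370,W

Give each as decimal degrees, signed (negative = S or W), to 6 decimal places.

Point 1:
  Latitude: split at 2 digits → 09° and 35.522′; 9 + 35.522/60 = 9.5920333
  hemisphere S, so the sign is −
  Lon: degrees = first 3 digits = 93, minutes = 12.9327; 93 + 12.9327/60 = 93.2155450
  E → positive
Point 2:
  Latitude: split at 2 digits → 25° and 24.50321′; 25 + 24.50321/60 = 25.4083868
  N → positive
  Longitude: degrees = first 3 digits = 10, minutes = 54.78864; 10 + 54.78864/60 = 10.9131440
  E → positive
Point 3:
  Lat: degrees = first 2 digits = 68, minutes = 19.4271; 68 + 19.4271/60 = 68.3237850
  hemisphere S, so the sign is −
  Longitude: degrees = first 3 digits = 165, minutes = 19.3647; 165 + 19.3647/60 = 165.3227450
  W ⇒ negate
Point 4:
  φ: degrees = first 2 digits = 89, minutes = 46.351; 89 + 46.351/60 = 89.7725167
  hemisphere S, so the sign is −
  Lon: split at 3 digits → 097° and 53.04532′; 97 + 53.04532/60 = 97.8840887
  W ⇒ negate
Point 5:
  φ: split at 2 digits → 88° and 56.8994′; 88 + 56.8994/60 = 88.9483233
  N → positive
  Lon: degrees = first 3 digits = 160, minutes = 37.647; 160 + 37.647/60 = 160.6274500
  E → positive
Point 6:
  Latitude: degrees = first 2 digits = 89, minutes = 43.823; 89 + 43.823/60 = 89.7303833
  S ⇒ negate
  λ: degrees = first 3 digits = 69, minutes = 48.637; 69 + 48.637/60 = 69.8106167
  W ⇒ negate

1. -9.592033, 93.215545
2. 25.408387, 10.913144
3. -68.323785, -165.322745
4. -89.772517, -97.884089
5. 88.948323, 160.627450
6. -89.730383, -69.810617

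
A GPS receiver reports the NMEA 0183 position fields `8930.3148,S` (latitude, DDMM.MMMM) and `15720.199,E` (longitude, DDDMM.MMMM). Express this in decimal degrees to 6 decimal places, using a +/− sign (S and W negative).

-89.505247, 157.336650

Lat: degrees = first 2 digits = 89, minutes = 30.3148; 89 + 30.3148/60 = 89.5052467
S → negative
λ: split at 3 digits → 157° and 20.199′; 157 + 20.199/60 = 157.3366500
E ⇒ keep positive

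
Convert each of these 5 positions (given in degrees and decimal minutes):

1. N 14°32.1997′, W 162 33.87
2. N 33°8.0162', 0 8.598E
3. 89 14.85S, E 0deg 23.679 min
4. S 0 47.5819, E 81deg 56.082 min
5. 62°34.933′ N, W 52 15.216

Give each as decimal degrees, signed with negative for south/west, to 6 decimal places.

Point 1:
  φ: 32.1997′ = 0.536662°; total 14.5366617
  N → positive
  Longitude: 33.87′ = 0.564500°; total 162.5645000
  hemisphere W, so the sign is −
Point 2:
  Lat: 33 + 8.0162/60 = 33.1336033
  N ⇒ keep positive
  Lon: 0 + 8.598/60 = 0.1433000
  E → positive
Point 3:
  φ: 14.85′ = 0.247500°; total 89.2475000
  S → negative
  Longitude: 0 + 23.679/60 = 0.3946500
  E ⇒ keep positive
Point 4:
  φ: 0 + 47.5819/60 = 0.7930317
  hemisphere S, so the sign is −
  Longitude: 56.082′ = 0.934700°; total 81.9347000
  E → positive
Point 5:
  Latitude: 34.933′ = 0.582217°; total 62.5822167
  N ⇒ keep positive
  λ: 15.216′ = 0.253600°; total 52.2536000
  hemisphere W, so the sign is −

1. 14.536662, -162.564500
2. 33.133603, 0.143300
3. -89.247500, 0.394650
4. -0.793032, 81.934700
5. 62.582217, -52.253600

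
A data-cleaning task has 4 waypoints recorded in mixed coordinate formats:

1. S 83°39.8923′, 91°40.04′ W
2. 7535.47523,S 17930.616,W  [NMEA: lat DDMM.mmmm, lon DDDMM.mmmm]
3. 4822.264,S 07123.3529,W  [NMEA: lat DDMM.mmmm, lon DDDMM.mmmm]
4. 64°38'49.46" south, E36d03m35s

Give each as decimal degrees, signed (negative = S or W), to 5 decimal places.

Point 1:
  Latitude: 83 + 39.8923/60 = 83.664872
  hemisphere S, so the sign is −
  λ: 40.04′ = 0.667333°; total 91.667333
  W ⇒ negate
Point 2:
  Lat: degrees = first 2 digits = 75, minutes = 35.47523; 75 + 35.47523/60 = 75.591254
  S ⇒ negate
  Lon: degrees = first 3 digits = 179, minutes = 30.616; 179 + 30.616/60 = 179.510267
  W ⇒ negate
Point 3:
  Latitude: degrees = first 2 digits = 48, minutes = 22.264; 48 + 22.264/60 = 48.371067
  S ⇒ negate
  λ: degrees = first 3 digits = 71, minutes = 23.3529; 71 + 23.3529/60 = 71.389215
  hemisphere W, so the sign is −
Point 4:
  Lat: 64 + 38/60 + 49.46/3600 = 64.647072
  hemisphere S, so the sign is −
  Lon: 36 + 3/60 + 35/3600 = 36.059722
  E ⇒ keep positive

1. -83.66487, -91.66733
2. -75.59125, -179.51027
3. -48.37107, -71.38922
4. -64.64707, 36.05972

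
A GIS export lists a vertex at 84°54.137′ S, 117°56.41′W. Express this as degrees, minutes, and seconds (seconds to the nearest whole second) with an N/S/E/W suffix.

84°54′8″ S, 117°56′25″ W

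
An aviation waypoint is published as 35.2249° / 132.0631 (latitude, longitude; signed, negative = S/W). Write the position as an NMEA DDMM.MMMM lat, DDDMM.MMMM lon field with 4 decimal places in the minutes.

φ: fractional part 0.224900 → 13.494000 minutes
Lon: 132° + 0.063100 × 60 = 132° 3.786000′

3513.4940,N / 13203.7860,E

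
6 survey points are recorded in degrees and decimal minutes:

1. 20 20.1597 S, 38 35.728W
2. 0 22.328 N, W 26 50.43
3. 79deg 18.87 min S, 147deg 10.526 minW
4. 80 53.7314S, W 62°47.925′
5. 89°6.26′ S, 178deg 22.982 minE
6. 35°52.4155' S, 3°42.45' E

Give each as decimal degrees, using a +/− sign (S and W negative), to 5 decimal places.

Point 1:
  φ: 20.1597′ = 0.335995°; total 20.335995
  S → negative
  Lon: 38 + 35.728/60 = 38.595467
  W ⇒ negate
Point 2:
  φ: 0 + 22.328/60 = 0.372133
  N → positive
  Longitude: 50.43′ = 0.840500°; total 26.840500
  W → negative
Point 3:
  Latitude: 18.87′ = 0.314500°; total 79.314500
  S → negative
  λ: 10.526′ = 0.175433°; total 147.175433
  W → negative
Point 4:
  φ: 80 + 53.7314/60 = 80.895523
  S ⇒ negate
  Longitude: 62 + 47.925/60 = 62.798750
  hemisphere W, so the sign is −
Point 5:
  Lat: 89 + 6.26/60 = 89.104333
  S → negative
  Longitude: 22.982′ = 0.383033°; total 178.383033
  E → positive
Point 6:
  φ: 35 + 52.4155/60 = 35.873592
  hemisphere S, so the sign is −
  Lon: 42.45′ = 0.707500°; total 3.707500
  E → positive

1. -20.33600, -38.59547
2. 0.37213, -26.84050
3. -79.31450, -147.17543
4. -80.89552, -62.79875
5. -89.10433, 178.38303
6. -35.87359, 3.70750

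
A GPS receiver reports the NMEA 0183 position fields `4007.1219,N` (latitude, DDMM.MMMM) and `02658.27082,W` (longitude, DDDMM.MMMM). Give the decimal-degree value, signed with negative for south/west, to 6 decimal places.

40.118698, -26.971180

φ: split at 2 digits → 40° and 7.1219′; 40 + 7.1219/60 = 40.1186983
N ⇒ keep positive
Lon: split at 3 digits → 026° and 58.27082′; 26 + 58.27082/60 = 26.9711803
W ⇒ negate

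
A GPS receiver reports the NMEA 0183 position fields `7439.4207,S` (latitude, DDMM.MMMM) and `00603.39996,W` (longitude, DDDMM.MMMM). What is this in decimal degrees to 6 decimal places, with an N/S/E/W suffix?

74.657012° S, 6.056666° W

Lat: degrees = first 2 digits = 74, minutes = 39.4207; 74 + 39.4207/60 = 74.6570117
Lon: degrees = first 3 digits = 6, minutes = 3.39996; 6 + 3.39996/60 = 6.0566660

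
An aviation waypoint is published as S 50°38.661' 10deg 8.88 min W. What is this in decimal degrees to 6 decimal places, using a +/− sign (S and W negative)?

-50.644350, -10.148000

Latitude: 50 + 38.661/60 = 50.6443500
S ⇒ negate
Longitude: 10 + 8.88/60 = 10.1480000
hemisphere W, so the sign is −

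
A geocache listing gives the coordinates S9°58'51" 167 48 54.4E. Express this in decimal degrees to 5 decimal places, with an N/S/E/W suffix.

9.98083° S, 167.81511° E

Latitude: 58′ + 51″ = 58.85000′; 9 + 58.85000/60 = 9.980833
Longitude: 48′ + 54.4″ = 48.90667′; 167 + 48.90667/60 = 167.815111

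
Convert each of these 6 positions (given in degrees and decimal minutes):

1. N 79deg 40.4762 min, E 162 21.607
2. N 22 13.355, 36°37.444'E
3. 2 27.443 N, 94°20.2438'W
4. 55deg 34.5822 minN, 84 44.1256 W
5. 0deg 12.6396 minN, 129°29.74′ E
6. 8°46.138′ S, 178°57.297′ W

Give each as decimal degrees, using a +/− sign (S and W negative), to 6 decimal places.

Point 1:
  Lat: 40.4762′ = 0.674603°; total 79.6746033
  N ⇒ keep positive
  Longitude: 162 + 21.607/60 = 162.3601167
  E → positive
Point 2:
  Lat: 13.355′ = 0.222583°; total 22.2225833
  N ⇒ keep positive
  Lon: 37.444′ = 0.624067°; total 36.6240667
  E → positive
Point 3:
  φ: 27.443′ = 0.457383°; total 2.4573833
  N ⇒ keep positive
  Lon: 94 + 20.2438/60 = 94.3373967
  hemisphere W, so the sign is −
Point 4:
  Lat: 55 + 34.5822/60 = 55.5763700
  N ⇒ keep positive
  Longitude: 44.1256′ = 0.735427°; total 84.7354267
  W → negative
Point 5:
  φ: 12.6396′ = 0.210660°; total 0.2106600
  N ⇒ keep positive
  Longitude: 129 + 29.74/60 = 129.4956667
  E ⇒ keep positive
Point 6:
  Lat: 46.138′ = 0.768967°; total 8.7689667
  S → negative
  Longitude: 57.297′ = 0.954950°; total 178.9549500
  W → negative

1. 79.674603, 162.360117
2. 22.222583, 36.624067
3. 2.457383, -94.337397
4. 55.576370, -84.735427
5. 0.210660, 129.495667
6. -8.768967, -178.954950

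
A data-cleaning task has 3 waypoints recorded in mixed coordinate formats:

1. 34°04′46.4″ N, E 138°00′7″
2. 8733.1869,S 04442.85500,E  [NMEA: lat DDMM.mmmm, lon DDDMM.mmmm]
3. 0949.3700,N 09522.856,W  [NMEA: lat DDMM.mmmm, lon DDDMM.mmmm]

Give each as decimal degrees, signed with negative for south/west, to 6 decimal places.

Point 1:
  Latitude: 4′ + 46.4″ = 4.77333′; 34 + 4.77333/60 = 34.0795556
  N → positive
  Longitude: 138 + 0/60 + 7/3600 = 138.0019444
  E → positive
Point 2:
  φ: split at 2 digits → 87° and 33.1869′; 87 + 33.1869/60 = 87.5531150
  hemisphere S, so the sign is −
  Lon: degrees = first 3 digits = 44, minutes = 42.855; 44 + 42.855/60 = 44.7142500
  E ⇒ keep positive
Point 3:
  φ: split at 2 digits → 09° and 49.37′; 9 + 49.37/60 = 9.8228333
  N ⇒ keep positive
  λ: degrees = first 3 digits = 95, minutes = 22.856; 95 + 22.856/60 = 95.3809333
  W ⇒ negate

1. 34.079556, 138.001944
2. -87.553115, 44.714250
3. 9.822833, -95.380933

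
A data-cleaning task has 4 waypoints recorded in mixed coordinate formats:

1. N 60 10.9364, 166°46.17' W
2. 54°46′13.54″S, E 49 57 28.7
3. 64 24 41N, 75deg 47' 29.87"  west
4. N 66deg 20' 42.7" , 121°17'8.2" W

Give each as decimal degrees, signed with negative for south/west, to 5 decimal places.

Point 1:
  Lat: 10.9364′ = 0.182273°; total 60.182273
  N → positive
  Longitude: 166 + 46.17/60 = 166.769500
  W ⇒ negate
Point 2:
  Latitude: 54 + 46/60 + 13.54/3600 = 54.770428
  S ⇒ negate
  Lon: 49° + 57/60 + 28.7/3600 = 49 + 0.950000 + 0.007972 = 49.957972
  E ⇒ keep positive
Point 3:
  φ: 24′ + 41″ = 24.68333′; 64 + 24.68333/60 = 64.411389
  N ⇒ keep positive
  Longitude: 75° + 47/60 + 29.87/3600 = 75 + 0.783333 + 0.008297 = 75.791631
  W → negative
Point 4:
  φ: 66° + 20/60 + 42.7/3600 = 66 + 0.333333 + 0.011861 = 66.345194
  N ⇒ keep positive
  λ: 121° + 17/60 + 8.2/3600 = 121 + 0.283333 + 0.002278 = 121.285611
  W ⇒ negate

1. 60.18227, -166.76950
2. -54.77043, 49.95797
3. 64.41139, -75.79163
4. 66.34519, -121.28561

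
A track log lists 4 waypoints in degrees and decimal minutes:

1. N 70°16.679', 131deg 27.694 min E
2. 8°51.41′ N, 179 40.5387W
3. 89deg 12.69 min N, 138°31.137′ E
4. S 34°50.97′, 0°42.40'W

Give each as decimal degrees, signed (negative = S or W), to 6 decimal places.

Point 1:
  Lat: 16.679′ = 0.277983°; total 70.2779833
  N → positive
  Longitude: 27.694′ = 0.461567°; total 131.4615667
  E → positive
Point 2:
  φ: 51.41′ = 0.856833°; total 8.8568333
  N → positive
  Longitude: 179 + 40.5387/60 = 179.6756450
  W → negative
Point 3:
  φ: 89 + 12.69/60 = 89.2115000
  N ⇒ keep positive
  λ: 138 + 31.137/60 = 138.5189500
  E ⇒ keep positive
Point 4:
  Latitude: 50.97′ = 0.849500°; total 34.8495000
  S → negative
  Longitude: 0 + 42.4/60 = 0.7066667
  W ⇒ negate

1. 70.277983, 131.461567
2. 8.856833, -179.675645
3. 89.211500, 138.518950
4. -34.849500, -0.706667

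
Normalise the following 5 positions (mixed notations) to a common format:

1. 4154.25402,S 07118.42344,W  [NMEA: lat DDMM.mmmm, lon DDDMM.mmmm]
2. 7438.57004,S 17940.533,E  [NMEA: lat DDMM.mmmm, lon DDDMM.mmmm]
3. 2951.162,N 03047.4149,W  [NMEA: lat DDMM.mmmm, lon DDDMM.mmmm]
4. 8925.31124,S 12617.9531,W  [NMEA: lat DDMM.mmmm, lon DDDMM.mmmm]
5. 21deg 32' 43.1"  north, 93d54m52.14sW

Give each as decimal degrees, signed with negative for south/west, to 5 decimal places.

Point 1:
  φ: split at 2 digits → 41° and 54.25402′; 41 + 54.25402/60 = 41.904234
  S → negative
  Lon: split at 3 digits → 071° and 18.42344′; 71 + 18.42344/60 = 71.307057
  W ⇒ negate
Point 2:
  φ: split at 2 digits → 74° and 38.57004′; 74 + 38.57004/60 = 74.642834
  hemisphere S, so the sign is −
  Longitude: degrees = first 3 digits = 179, minutes = 40.533; 179 + 40.533/60 = 179.675550
  E → positive
Point 3:
  Latitude: degrees = first 2 digits = 29, minutes = 51.162; 29 + 51.162/60 = 29.852700
  N → positive
  Longitude: degrees = first 3 digits = 30, minutes = 47.4149; 30 + 47.4149/60 = 30.790248
  hemisphere W, so the sign is −
Point 4:
  φ: degrees = first 2 digits = 89, minutes = 25.31124; 89 + 25.31124/60 = 89.421854
  hemisphere S, so the sign is −
  λ: degrees = first 3 digits = 126, minutes = 17.9531; 126 + 17.9531/60 = 126.299218
  W ⇒ negate
Point 5:
  Lat: 21 + 32/60 + 43.1/3600 = 21.545306
  N ⇒ keep positive
  Longitude: 93° + 54/60 + 52.14/3600 = 93 + 0.900000 + 0.014483 = 93.914483
  W → negative

1. -41.90423, -71.30706
2. -74.64283, 179.67555
3. 29.85270, -30.79025
4. -89.42185, -126.29922
5. 21.54531, -93.91448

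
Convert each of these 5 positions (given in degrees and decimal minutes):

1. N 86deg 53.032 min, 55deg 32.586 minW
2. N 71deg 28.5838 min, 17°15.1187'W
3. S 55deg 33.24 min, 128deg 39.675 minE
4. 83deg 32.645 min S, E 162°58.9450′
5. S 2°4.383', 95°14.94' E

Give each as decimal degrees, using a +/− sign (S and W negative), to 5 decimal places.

Point 1:
  Lat: 86 + 53.032/60 = 86.883867
  N → positive
  λ: 55 + 32.586/60 = 55.543100
  W ⇒ negate
Point 2:
  φ: 71 + 28.5838/60 = 71.476397
  N ⇒ keep positive
  λ: 17 + 15.1187/60 = 17.251978
  W → negative
Point 3:
  Latitude: 55 + 33.24/60 = 55.554000
  hemisphere S, so the sign is −
  λ: 128 + 39.675/60 = 128.661250
  E → positive
Point 4:
  φ: 83 + 32.645/60 = 83.544083
  hemisphere S, so the sign is −
  Longitude: 58.945′ = 0.982417°; total 162.982417
  E → positive
Point 5:
  Lat: 4.383′ = 0.073050°; total 2.073050
  hemisphere S, so the sign is −
  λ: 14.94′ = 0.249000°; total 95.249000
  E ⇒ keep positive

1. 86.88387, -55.54310
2. 71.47640, -17.25198
3. -55.55400, 128.66125
4. -83.54408, 162.98242
5. -2.07305, 95.24900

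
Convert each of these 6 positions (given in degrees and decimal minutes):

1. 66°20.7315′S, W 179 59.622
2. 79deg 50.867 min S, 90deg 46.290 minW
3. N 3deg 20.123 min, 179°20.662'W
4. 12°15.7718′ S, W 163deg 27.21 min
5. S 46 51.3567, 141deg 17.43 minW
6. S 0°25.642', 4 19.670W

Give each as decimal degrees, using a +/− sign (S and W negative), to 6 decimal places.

Point 1:
  Lat: 20.7315′ = 0.345525°; total 66.3455250
  S → negative
  Lon: 59.622′ = 0.993700°; total 179.9937000
  hemisphere W, so the sign is −
Point 2:
  φ: 50.867′ = 0.847783°; total 79.8477833
  S → negative
  Lon: 90 + 46.29/60 = 90.7715000
  W → negative
Point 3:
  φ: 20.123′ = 0.335383°; total 3.3353833
  N ⇒ keep positive
  λ: 179 + 20.662/60 = 179.3443667
  W → negative
Point 4:
  φ: 15.7718′ = 0.262863°; total 12.2628633
  S → negative
  Lon: 27.21′ = 0.453500°; total 163.4535000
  hemisphere W, so the sign is −
Point 5:
  Latitude: 51.3567′ = 0.855945°; total 46.8559450
  S ⇒ negate
  λ: 17.43′ = 0.290500°; total 141.2905000
  W ⇒ negate
Point 6:
  Lat: 25.642′ = 0.427367°; total 0.4273667
  S → negative
  Lon: 19.67′ = 0.327833°; total 4.3278333
  W ⇒ negate

1. -66.345525, -179.993700
2. -79.847783, -90.771500
3. 3.335383, -179.344367
4. -12.262863, -163.453500
5. -46.855945, -141.290500
6. -0.427367, -4.327833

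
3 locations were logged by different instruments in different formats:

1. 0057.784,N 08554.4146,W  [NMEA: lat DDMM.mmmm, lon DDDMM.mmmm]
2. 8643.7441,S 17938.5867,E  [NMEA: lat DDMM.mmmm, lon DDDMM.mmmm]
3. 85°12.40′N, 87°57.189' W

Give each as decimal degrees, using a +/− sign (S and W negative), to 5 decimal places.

Point 1:
  φ: degrees = first 2 digits = 0, minutes = 57.784; 0 + 57.784/60 = 0.963067
  N ⇒ keep positive
  λ: degrees = first 3 digits = 85, minutes = 54.4146; 85 + 54.4146/60 = 85.906910
  hemisphere W, so the sign is −
Point 2:
  Lat: degrees = first 2 digits = 86, minutes = 43.7441; 86 + 43.7441/60 = 86.729068
  S → negative
  Longitude: split at 3 digits → 179° and 38.5867′; 179 + 38.5867/60 = 179.643112
  E → positive
Point 3:
  Lat: 12.4′ = 0.206667°; total 85.206667
  N ⇒ keep positive
  Longitude: 57.189′ = 0.953150°; total 87.953150
  hemisphere W, so the sign is −

1. 0.96307, -85.90691
2. -86.72907, 179.64311
3. 85.20667, -87.95315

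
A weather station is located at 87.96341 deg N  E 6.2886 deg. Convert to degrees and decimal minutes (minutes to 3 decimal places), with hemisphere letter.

87° 57.805′ N, 6° 17.316′ E

φ: minutes = (87.963410 − 87) × 60 = 57.80460
Longitude: fractional part 0.288600 → 17.31600 minutes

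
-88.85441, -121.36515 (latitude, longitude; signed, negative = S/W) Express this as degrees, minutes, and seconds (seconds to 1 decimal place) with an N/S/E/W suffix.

Latitude is negative → S; |value| = 88.854410
Latitude: 0.854410° → 51.26460′; 0.26460 × 60 = 15.876″
Longitude is negative → W; |value| = 121.365150
Longitude: whole degrees 121; 21.90900′ → 21′ and 54.540″

88°51′15.9″ S, 121°21′54.5″ W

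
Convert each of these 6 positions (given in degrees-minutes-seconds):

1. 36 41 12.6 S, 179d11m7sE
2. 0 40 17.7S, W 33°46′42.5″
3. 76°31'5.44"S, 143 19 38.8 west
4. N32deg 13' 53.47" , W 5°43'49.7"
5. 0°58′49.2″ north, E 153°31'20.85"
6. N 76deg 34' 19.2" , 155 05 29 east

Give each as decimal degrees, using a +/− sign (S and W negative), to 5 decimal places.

1. -36.68683, 179.18528
2. -0.67158, -33.77847
3. -76.51818, -143.32744
4. 32.23152, -5.73047
5. 0.98033, 153.52246
6. 76.57200, 155.09139

Point 1:
  Lat: 36° + 41/60 + 12.6/3600 = 36 + 0.683333 + 0.003500 = 36.686833
  hemisphere S, so the sign is −
  λ: 179 + 11/60 + 7/3600 = 179.185278
  E ⇒ keep positive
Point 2:
  Latitude: 40′ + 17.7″ = 40.29500′; 0 + 40.29500/60 = 0.671583
  S ⇒ negate
  Longitude: 33 + 46/60 + 42.5/3600 = 33.778472
  W → negative
Point 3:
  Lat: 31′ + 5.44″ = 31.09067′; 76 + 31.09067/60 = 76.518178
  S → negative
  Longitude: 143° + 19/60 + 38.8/3600 = 143 + 0.316667 + 0.010778 = 143.327444
  hemisphere W, so the sign is −
Point 4:
  Latitude: 32° + 13/60 + 53.47/3600 = 32 + 0.216667 + 0.014853 = 32.231519
  N ⇒ keep positive
  λ: 5 + 43/60 + 49.7/3600 = 5.730472
  W ⇒ negate
Point 5:
  Lat: 0 + 58/60 + 49.2/3600 = 0.980333
  N → positive
  λ: 31′ + 20.85″ = 31.34750′; 153 + 31.34750/60 = 153.522458
  E ⇒ keep positive
Point 6:
  φ: 76° + 34/60 + 19.2/3600 = 76 + 0.566667 + 0.005333 = 76.572000
  N ⇒ keep positive
  λ: 5′ + 29″ = 5.48333′; 155 + 5.48333/60 = 155.091389
  E ⇒ keep positive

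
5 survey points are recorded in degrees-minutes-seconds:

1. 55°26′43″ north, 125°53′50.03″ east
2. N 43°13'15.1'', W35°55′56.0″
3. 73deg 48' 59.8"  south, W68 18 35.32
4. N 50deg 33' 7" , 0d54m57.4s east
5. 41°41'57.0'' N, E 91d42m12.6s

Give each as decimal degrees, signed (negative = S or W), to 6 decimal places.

1. 55.445278, 125.897231
2. 43.220861, -35.932222
3. -73.816611, -68.309811
4. 50.551944, 0.915944
5. 41.699167, 91.703500

Point 1:
  φ: 55 + 26/60 + 43/3600 = 55.4452778
  N ⇒ keep positive
  Longitude: 53′ + 50.03″ = 53.83383′; 125 + 53.83383/60 = 125.8972306
  E ⇒ keep positive
Point 2:
  Latitude: 43° + 13/60 + 15.1/3600 = 43 + 0.216667 + 0.004194 = 43.2208611
  N ⇒ keep positive
  λ: 35° + 55/60 + 56/3600 = 35 + 0.916667 + 0.015556 = 35.9322222
  W ⇒ negate
Point 3:
  Latitude: 48′ + 59.8″ = 48.99667′; 73 + 48.99667/60 = 73.8166111
  hemisphere S, so the sign is −
  Longitude: 68 + 18/60 + 35.32/3600 = 68.3098111
  W → negative
Point 4:
  Lat: 50 + 33/60 + 7/3600 = 50.5519444
  N → positive
  Longitude: 0 + 54/60 + 57.4/3600 = 0.9159444
  E ⇒ keep positive
Point 5:
  φ: 41 + 41/60 + 57/3600 = 41.6991667
  N ⇒ keep positive
  λ: 91 + 42/60 + 12.6/3600 = 91.7035000
  E → positive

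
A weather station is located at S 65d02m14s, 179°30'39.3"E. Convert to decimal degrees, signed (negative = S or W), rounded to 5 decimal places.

Latitude: 65° + 2/60 + 14/3600 = 65 + 0.033333 + 0.003889 = 65.037222
S → negative
Longitude: 179° + 30/60 + 39.3/3600 = 179 + 0.500000 + 0.010917 = 179.510917
E ⇒ keep positive

-65.03722, 179.51092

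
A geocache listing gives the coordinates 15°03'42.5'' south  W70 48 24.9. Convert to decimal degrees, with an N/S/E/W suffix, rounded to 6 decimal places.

Latitude: 15° + 3/60 + 42.5/3600 = 15 + 0.050000 + 0.011806 = 15.0618056
λ: 70° + 48/60 + 24.9/3600 = 70 + 0.800000 + 0.006917 = 70.8069167

15.061806° S, 70.806917° W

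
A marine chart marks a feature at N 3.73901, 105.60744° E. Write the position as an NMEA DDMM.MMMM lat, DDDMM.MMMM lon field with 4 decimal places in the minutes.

0344.3406,N / 10536.4464,E

Lat: 3° + 0.739010 × 60 = 3° 44.340600′
λ: minutes = (105.607440 − 105) × 60 = 36.446400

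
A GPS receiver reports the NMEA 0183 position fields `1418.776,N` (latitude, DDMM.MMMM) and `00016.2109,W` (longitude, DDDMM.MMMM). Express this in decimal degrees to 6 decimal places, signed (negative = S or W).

14.312933, -0.270182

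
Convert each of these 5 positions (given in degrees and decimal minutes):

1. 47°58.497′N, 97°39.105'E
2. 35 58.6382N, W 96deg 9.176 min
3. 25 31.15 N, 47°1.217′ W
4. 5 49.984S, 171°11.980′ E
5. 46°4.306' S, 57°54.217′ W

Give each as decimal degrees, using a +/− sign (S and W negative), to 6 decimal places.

Point 1:
  φ: 47 + 58.497/60 = 47.9749500
  N → positive
  Lon: 97 + 39.105/60 = 97.6517500
  E ⇒ keep positive
Point 2:
  φ: 35 + 58.6382/60 = 35.9773033
  N ⇒ keep positive
  Lon: 96 + 9.176/60 = 96.1529333
  hemisphere W, so the sign is −
Point 3:
  Latitude: 31.15′ = 0.519167°; total 25.5191667
  N → positive
  Lon: 47 + 1.217/60 = 47.0202833
  hemisphere W, so the sign is −
Point 4:
  φ: 49.984′ = 0.833067°; total 5.8330667
  S ⇒ negate
  λ: 171 + 11.98/60 = 171.1996667
  E → positive
Point 5:
  φ: 46 + 4.306/60 = 46.0717667
  S ⇒ negate
  λ: 57 + 54.217/60 = 57.9036167
  W → negative

1. 47.974950, 97.651750
2. 35.977303, -96.152933
3. 25.519167, -47.020283
4. -5.833067, 171.199667
5. -46.071767, -57.903617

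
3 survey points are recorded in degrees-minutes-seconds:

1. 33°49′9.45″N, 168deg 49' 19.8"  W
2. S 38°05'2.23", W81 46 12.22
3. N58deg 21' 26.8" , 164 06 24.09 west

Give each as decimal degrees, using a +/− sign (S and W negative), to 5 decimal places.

1. 33.81929, -168.82217
2. -38.08395, -81.77006
3. 58.35744, -164.10669

Point 1:
  φ: 49′ + 9.45″ = 49.15750′; 33 + 49.15750/60 = 33.819292
  N ⇒ keep positive
  Lon: 168 + 49/60 + 19.8/3600 = 168.822167
  W → negative
Point 2:
  φ: 38° + 5/60 + 2.23/3600 = 38 + 0.083333 + 0.000619 = 38.083953
  hemisphere S, so the sign is −
  Longitude: 46′ + 12.22″ = 46.20367′; 81 + 46.20367/60 = 81.770061
  W ⇒ negate
Point 3:
  Lat: 58° + 21/60 + 26.8/3600 = 58 + 0.350000 + 0.007444 = 58.357444
  N ⇒ keep positive
  Longitude: 164° + 6/60 + 24.09/3600 = 164 + 0.100000 + 0.006692 = 164.106692
  W ⇒ negate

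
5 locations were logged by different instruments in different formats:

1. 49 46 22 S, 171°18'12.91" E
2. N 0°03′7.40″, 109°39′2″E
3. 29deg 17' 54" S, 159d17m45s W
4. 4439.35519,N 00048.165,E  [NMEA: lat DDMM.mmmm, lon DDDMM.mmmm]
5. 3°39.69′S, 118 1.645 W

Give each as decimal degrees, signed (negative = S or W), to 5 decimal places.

Point 1:
  Lat: 49 + 46/60 + 22/3600 = 49.772778
  S → negative
  Lon: 171° + 18/60 + 12.91/3600 = 171 + 0.300000 + 0.003586 = 171.303586
  E → positive
Point 2:
  Lat: 0° + 3/60 + 7.4/3600 = 0 + 0.050000 + 0.002056 = 0.052056
  N ⇒ keep positive
  Lon: 39′ + 2″ = 39.03333′; 109 + 39.03333/60 = 109.650556
  E → positive
Point 3:
  Lat: 29° + 17/60 + 54/3600 = 29 + 0.283333 + 0.015000 = 29.298333
  S → negative
  Longitude: 159 + 17/60 + 45/3600 = 159.295833
  W → negative
Point 4:
  Latitude: degrees = first 2 digits = 44, minutes = 39.35519; 44 + 39.35519/60 = 44.655920
  N ⇒ keep positive
  Lon: split at 3 digits → 000° and 48.165′; 0 + 48.165/60 = 0.802750
  E → positive
Point 5:
  Lat: 39.69′ = 0.661500°; total 3.661500
  hemisphere S, so the sign is −
  Lon: 118 + 1.645/60 = 118.027417
  W ⇒ negate

1. -49.77278, 171.30359
2. 0.05206, 109.65056
3. -29.29833, -159.29583
4. 44.65592, 0.80275
5. -3.66150, -118.02742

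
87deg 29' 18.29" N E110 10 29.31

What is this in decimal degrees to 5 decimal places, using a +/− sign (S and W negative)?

Lat: 87 + 29/60 + 18.29/3600 = 87.488414
N ⇒ keep positive
Lon: 10′ + 29.31″ = 10.48850′; 110 + 10.48850/60 = 110.174808
E ⇒ keep positive

87.48841, 110.17481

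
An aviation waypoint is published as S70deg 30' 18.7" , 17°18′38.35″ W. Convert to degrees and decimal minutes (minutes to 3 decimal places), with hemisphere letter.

Latitude: seconds/60 = 0.31167; minutes = 30 + 0.31167 = 30.31167
λ: 18 + 38.35/60 = 18.63917′

70° 30.312′ S, 17° 18.639′ W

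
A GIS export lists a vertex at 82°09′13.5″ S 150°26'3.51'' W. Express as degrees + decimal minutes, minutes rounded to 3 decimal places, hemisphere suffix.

φ: 9 + 13.5/60 = 9.22500′
λ: 26 + 3.51/60 = 26.05850′

82° 9.225′ S, 150° 26.059′ W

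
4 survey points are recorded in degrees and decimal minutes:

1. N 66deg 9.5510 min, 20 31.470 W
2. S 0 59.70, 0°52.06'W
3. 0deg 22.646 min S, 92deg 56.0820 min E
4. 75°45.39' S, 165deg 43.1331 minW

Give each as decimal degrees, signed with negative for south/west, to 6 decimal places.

1. 66.159183, -20.524500
2. -0.995000, -0.867667
3. -0.377433, 92.934700
4. -75.756500, -165.718885

Point 1:
  φ: 9.551′ = 0.159183°; total 66.1591833
  N ⇒ keep positive
  Longitude: 20 + 31.47/60 = 20.5245000
  W ⇒ negate
Point 2:
  Latitude: 59.7′ = 0.995000°; total 0.9950000
  hemisphere S, so the sign is −
  Longitude: 52.06′ = 0.867667°; total 0.8676667
  W → negative
Point 3:
  φ: 22.646′ = 0.377433°; total 0.3774333
  hemisphere S, so the sign is −
  λ: 56.082′ = 0.934700°; total 92.9347000
  E → positive
Point 4:
  φ: 75 + 45.39/60 = 75.7565000
  S ⇒ negate
  Longitude: 165 + 43.1331/60 = 165.7188850
  hemisphere W, so the sign is −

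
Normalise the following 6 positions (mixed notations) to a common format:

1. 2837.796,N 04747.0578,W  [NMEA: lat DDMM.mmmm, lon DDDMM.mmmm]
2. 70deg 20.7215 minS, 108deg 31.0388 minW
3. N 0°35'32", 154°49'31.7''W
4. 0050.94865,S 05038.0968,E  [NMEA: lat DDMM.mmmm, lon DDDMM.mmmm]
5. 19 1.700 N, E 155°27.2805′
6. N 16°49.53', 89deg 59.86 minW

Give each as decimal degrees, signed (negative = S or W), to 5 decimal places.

Point 1:
  Lat: split at 2 digits → 28° and 37.796′; 28 + 37.796/60 = 28.629933
  N ⇒ keep positive
  λ: degrees = first 3 digits = 47, minutes = 47.0578; 47 + 47.0578/60 = 47.784297
  W → negative
Point 2:
  φ: 20.7215′ = 0.345358°; total 70.345358
  hemisphere S, so the sign is −
  λ: 108 + 31.0388/60 = 108.517313
  W → negative
Point 3:
  Latitude: 0° + 35/60 + 32/3600 = 0 + 0.583333 + 0.008889 = 0.592222
  N ⇒ keep positive
  Lon: 154 + 49/60 + 31.7/3600 = 154.825472
  W → negative
Point 4:
  Lat: degrees = first 2 digits = 0, minutes = 50.94865; 0 + 50.94865/60 = 0.849144
  hemisphere S, so the sign is −
  λ: degrees = first 3 digits = 50, minutes = 38.0968; 50 + 38.0968/60 = 50.634947
  E ⇒ keep positive
Point 5:
  φ: 19 + 1.7/60 = 19.028333
  N ⇒ keep positive
  Lon: 155 + 27.2805/60 = 155.454675
  E ⇒ keep positive
Point 6:
  Lat: 16 + 49.53/60 = 16.825500
  N → positive
  Lon: 89 + 59.86/60 = 89.997667
  hemisphere W, so the sign is −

1. 28.62993, -47.78430
2. -70.34536, -108.51731
3. 0.59222, -154.82547
4. -0.84914, 50.63495
5. 19.02833, 155.45468
6. 16.82550, -89.99767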